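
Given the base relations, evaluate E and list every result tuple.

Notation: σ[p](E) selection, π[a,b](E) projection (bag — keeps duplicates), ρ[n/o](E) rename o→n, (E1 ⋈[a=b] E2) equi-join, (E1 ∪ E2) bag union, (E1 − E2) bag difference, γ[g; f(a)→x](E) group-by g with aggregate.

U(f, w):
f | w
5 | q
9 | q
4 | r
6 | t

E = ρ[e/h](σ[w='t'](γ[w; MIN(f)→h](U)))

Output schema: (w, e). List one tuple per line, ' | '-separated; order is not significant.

Stepwise |·|:
  U → 4
  γ[w; MIN(f)→h](U) → 3
  σ[w='t'](γ[w; MIN(f)→h](U)) → 1
  ρ[e/h](σ[w='t'](γ[w; MIN(f)→h](U))) → 1

== RESULT ==
w | e
t | 6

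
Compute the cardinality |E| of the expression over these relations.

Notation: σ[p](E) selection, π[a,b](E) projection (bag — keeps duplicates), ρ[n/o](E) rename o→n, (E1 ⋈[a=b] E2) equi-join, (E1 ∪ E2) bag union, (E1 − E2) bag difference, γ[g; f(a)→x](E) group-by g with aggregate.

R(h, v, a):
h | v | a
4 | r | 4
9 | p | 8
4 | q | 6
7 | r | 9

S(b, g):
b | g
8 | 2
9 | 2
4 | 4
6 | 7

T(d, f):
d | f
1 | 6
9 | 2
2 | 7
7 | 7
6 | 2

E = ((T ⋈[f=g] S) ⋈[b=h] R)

Subexpression sizes:
  T → 5
  S → 4
  (T ⋈[f=g] S) → 6
  R → 4
  ((T ⋈[f=g] S) ⋈[b=h] R) → 2

|E| = 2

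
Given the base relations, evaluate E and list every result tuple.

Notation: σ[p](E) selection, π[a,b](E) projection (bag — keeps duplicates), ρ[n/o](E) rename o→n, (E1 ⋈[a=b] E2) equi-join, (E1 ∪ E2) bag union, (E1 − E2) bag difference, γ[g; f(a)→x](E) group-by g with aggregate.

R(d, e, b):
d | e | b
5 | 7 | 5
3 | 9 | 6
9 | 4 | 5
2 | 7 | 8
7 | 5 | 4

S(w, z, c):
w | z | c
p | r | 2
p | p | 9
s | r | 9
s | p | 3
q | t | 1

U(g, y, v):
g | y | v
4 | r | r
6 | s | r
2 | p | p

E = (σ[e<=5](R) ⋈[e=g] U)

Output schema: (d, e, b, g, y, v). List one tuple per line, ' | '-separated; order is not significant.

Subexpression sizes:
  R → 5
  σ[e<=5](R) → 2
  U → 3
  (σ[e<=5](R) ⋈[e=g] U) → 1

== RESULT ==
d | e | b | g | y | v
9 | 4 | 5 | 4 | r | r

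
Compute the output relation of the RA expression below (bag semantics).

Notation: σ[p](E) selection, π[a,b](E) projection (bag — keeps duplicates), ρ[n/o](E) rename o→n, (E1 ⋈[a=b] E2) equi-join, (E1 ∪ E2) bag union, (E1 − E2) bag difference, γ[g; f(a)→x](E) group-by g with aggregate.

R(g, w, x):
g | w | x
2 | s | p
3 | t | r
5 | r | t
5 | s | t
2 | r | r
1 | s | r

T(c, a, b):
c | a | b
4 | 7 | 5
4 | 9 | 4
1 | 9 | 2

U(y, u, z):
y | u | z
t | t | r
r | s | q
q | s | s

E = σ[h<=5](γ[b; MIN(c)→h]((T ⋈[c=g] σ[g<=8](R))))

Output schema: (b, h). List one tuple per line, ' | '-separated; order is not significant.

Row counts bottom-up:
  T → 3
  R → 6
  σ[g<=8](R) → 6
  (T ⋈[c=g] σ[g<=8](R)) → 1
  γ[b; MIN(c)→h]((T ⋈[c=g] σ[g<=8](R))) → 1
  σ[h<=5](γ[b; MIN(c)→h]((T ⋈[c=g] σ[g<=8](R)))) → 1

== RESULT ==
b | h
2 | 1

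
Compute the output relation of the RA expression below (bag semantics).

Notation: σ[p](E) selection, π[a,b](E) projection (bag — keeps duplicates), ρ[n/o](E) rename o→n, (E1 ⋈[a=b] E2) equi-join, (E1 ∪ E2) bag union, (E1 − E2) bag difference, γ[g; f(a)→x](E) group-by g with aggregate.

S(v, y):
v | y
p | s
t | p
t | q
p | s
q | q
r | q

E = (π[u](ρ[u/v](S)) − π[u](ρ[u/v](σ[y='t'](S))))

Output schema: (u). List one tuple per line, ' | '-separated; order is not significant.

Stepwise |·|:
  S → 6
  ρ[u/v](S) → 6
  π[u](ρ[u/v](S)) → 6
  S → 6
  σ[y='t'](S) → 0
  ρ[u/v](σ[y='t'](S)) → 0
  π[u](ρ[u/v](σ[y='t'](S))) → 0
  (π[u](ρ[u/v](S)) − π[u](ρ[u/v](σ[y='t'](S)))) → 6

== RESULT ==
u
p
p
q
r
t
t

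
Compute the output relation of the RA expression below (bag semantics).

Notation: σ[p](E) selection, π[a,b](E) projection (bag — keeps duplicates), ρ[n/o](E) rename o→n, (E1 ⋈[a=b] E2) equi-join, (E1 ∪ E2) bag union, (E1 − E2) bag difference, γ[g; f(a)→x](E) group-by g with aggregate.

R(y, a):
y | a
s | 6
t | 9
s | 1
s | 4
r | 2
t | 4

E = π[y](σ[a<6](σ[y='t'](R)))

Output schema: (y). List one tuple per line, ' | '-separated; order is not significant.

Per-node cardinality:
  R → 6
  σ[y='t'](R) → 2
  σ[a<6](σ[y='t'](R)) → 1
  π[y](σ[a<6](σ[y='t'](R))) → 1

== RESULT ==
y
t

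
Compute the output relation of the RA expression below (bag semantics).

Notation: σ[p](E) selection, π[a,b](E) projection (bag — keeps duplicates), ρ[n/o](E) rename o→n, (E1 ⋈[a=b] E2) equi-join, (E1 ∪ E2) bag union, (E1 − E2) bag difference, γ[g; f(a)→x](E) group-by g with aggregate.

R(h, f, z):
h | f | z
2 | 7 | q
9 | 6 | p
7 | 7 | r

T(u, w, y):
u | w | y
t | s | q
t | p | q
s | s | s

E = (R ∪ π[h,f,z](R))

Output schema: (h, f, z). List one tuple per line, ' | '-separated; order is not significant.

Per-node cardinality:
  R → 3
  R → 3
  π[h,f,z](R) → 3
  (R ∪ π[h,f,z](R)) → 6

== RESULT ==
h | f | z
2 | 7 | q
2 | 7 | q
7 | 7 | r
7 | 7 | r
9 | 6 | p
9 | 6 | p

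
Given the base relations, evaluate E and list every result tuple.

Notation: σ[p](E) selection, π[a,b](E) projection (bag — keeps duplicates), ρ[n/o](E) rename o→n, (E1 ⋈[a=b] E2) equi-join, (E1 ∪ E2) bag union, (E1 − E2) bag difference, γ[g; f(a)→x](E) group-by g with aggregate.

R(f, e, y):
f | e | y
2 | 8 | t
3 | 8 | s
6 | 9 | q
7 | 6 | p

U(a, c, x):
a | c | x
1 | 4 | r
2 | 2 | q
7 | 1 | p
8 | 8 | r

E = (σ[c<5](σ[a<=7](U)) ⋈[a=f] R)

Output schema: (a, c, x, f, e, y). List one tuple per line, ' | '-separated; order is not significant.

Row counts bottom-up:
  U → 4
  σ[a<=7](U) → 3
  σ[c<5](σ[a<=7](U)) → 3
  R → 4
  (σ[c<5](σ[a<=7](U)) ⋈[a=f] R) → 2

== RESULT ==
a | c | x | f | e | y
2 | 2 | q | 2 | 8 | t
7 | 1 | p | 7 | 6 | p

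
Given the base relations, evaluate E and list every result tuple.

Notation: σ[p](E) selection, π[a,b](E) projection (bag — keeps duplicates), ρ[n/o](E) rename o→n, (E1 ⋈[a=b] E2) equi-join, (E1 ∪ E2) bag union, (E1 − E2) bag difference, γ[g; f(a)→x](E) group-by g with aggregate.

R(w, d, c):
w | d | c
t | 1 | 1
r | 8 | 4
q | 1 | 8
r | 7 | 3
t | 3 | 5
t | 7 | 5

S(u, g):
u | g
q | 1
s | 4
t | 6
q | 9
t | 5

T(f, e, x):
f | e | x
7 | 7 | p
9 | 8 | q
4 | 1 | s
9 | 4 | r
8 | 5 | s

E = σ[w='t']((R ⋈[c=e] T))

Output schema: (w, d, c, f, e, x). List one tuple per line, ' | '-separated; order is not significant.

Row counts bottom-up:
  R → 6
  T → 5
  (R ⋈[c=e] T) → 5
  σ[w='t']((R ⋈[c=e] T)) → 3

== RESULT ==
w | d | c | f | e | x
t | 1 | 1 | 4 | 1 | s
t | 3 | 5 | 8 | 5 | s
t | 7 | 5 | 8 | 5 | s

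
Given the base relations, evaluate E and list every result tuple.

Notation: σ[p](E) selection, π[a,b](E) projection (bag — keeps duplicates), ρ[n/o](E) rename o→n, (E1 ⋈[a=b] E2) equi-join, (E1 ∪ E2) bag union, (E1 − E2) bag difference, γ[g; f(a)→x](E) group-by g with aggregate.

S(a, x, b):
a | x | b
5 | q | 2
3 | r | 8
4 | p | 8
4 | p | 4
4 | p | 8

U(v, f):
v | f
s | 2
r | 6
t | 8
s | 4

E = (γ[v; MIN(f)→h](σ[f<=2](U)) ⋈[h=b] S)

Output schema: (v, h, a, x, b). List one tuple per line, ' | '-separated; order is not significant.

Row counts bottom-up:
  U → 4
  σ[f<=2](U) → 1
  γ[v; MIN(f)→h](σ[f<=2](U)) → 1
  S → 5
  (γ[v; MIN(f)→h](σ[f<=2](U)) ⋈[h=b] S) → 1

== RESULT ==
v | h | a | x | b
s | 2 | 5 | q | 2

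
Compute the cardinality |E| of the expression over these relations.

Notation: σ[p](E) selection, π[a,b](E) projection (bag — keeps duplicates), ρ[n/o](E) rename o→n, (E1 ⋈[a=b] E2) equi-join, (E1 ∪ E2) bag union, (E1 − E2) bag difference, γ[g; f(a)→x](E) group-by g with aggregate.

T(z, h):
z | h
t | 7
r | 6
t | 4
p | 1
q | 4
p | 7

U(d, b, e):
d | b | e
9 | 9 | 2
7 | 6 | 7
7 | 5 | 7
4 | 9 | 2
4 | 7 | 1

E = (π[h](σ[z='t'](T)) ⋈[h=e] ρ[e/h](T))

Subexpression sizes:
  T → 6
  σ[z='t'](T) → 2
  π[h](σ[z='t'](T)) → 2
  T → 6
  ρ[e/h](T) → 6
  (π[h](σ[z='t'](T)) ⋈[h=e] ρ[e/h](T)) → 4

|E| = 4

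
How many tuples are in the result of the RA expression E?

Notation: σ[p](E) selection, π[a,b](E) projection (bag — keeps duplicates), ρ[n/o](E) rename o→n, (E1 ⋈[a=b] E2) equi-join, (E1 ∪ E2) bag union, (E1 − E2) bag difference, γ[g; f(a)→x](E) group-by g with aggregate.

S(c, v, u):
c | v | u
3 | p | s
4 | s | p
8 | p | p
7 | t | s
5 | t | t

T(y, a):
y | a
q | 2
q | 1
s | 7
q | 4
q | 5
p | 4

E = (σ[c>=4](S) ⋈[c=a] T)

Subexpression sizes:
  S → 5
  σ[c>=4](S) → 4
  T → 6
  (σ[c>=4](S) ⋈[c=a] T) → 4

|E| = 4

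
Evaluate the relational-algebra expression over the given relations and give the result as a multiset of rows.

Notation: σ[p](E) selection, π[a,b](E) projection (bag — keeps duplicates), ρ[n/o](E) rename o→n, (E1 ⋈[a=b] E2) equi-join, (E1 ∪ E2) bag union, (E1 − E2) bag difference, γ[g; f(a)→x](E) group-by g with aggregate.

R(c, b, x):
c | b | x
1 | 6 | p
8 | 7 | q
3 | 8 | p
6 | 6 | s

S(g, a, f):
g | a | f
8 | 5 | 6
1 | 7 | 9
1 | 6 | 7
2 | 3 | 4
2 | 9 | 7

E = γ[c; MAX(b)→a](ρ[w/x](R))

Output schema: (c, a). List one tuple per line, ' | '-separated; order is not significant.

Stepwise |·|:
  R → 4
  ρ[w/x](R) → 4
  γ[c; MAX(b)→a](ρ[w/x](R)) → 4

== RESULT ==
c | a
1 | 6
3 | 8
6 | 6
8 | 7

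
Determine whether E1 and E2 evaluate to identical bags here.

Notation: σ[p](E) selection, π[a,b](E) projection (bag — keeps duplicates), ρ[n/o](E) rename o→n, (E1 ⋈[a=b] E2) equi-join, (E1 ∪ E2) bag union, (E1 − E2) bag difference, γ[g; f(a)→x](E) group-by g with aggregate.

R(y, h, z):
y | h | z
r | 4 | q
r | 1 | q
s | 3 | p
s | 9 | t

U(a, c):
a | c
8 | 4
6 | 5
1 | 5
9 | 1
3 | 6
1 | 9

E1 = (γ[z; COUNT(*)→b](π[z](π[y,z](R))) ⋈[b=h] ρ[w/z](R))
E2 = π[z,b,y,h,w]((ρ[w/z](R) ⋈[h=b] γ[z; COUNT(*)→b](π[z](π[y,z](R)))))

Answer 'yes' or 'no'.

E1 row counts bottom-up:
  R → 4
  π[y,z](R) → 4
  π[z](π[y,z](R)) → 4
  γ[z; COUNT(*)→b](π[z](π[y,z](R))) → 3
  R → 4
  ρ[w/z](R) → 4
  (γ[z; COUNT(*)→b](π[z](π[y,z](R))) ⋈[b=h] ρ[w/z](R)) → 2
E2 row counts bottom-up:
  R → 4
  ρ[w/z](R) → 4
  R → 4
  π[y,z](R) → 4
  π[z](π[y,z](R)) → 4
  γ[z; COUNT(*)→b](π[z](π[y,z](R))) → 3
  (ρ[w/z](R) ⋈[h=b] γ[z; COUNT(*)→b](π[z](π[y,z](R)))) → 2
  π[z,b,y,h,w]((ρ[w/z](R) ⋈[h=b] γ[z; COUNT(*)→b](π[z](π[y,z](R))))) → 2

E1 and E2 produce the same multiset:
z | b | y | h | w
p | 1 | r | 1 | q
t | 1 | r | 1 | q

yes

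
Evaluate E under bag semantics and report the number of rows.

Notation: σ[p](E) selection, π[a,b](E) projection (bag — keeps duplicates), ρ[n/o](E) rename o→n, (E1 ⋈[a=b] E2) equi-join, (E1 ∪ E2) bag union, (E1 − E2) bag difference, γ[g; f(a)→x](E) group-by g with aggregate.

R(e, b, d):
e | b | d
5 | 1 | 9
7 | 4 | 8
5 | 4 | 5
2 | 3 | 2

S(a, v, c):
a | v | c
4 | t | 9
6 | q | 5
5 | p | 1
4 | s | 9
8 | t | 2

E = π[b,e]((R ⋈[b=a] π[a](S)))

Row counts bottom-up:
  R → 4
  S → 5
  π[a](S) → 5
  (R ⋈[b=a] π[a](S)) → 4
  π[b,e]((R ⋈[b=a] π[a](S))) → 4

|E| = 4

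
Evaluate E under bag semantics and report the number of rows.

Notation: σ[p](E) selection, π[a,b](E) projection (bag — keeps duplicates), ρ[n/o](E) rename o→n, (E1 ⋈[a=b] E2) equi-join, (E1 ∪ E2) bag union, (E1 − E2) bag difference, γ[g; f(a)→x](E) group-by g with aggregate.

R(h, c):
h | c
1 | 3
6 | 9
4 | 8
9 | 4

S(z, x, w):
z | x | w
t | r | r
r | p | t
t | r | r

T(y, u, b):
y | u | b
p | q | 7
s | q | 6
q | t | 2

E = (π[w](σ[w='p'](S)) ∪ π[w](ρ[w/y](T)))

Stepwise |·|:
  S → 3
  σ[w='p'](S) → 0
  π[w](σ[w='p'](S)) → 0
  T → 3
  ρ[w/y](T) → 3
  π[w](ρ[w/y](T)) → 3
  (π[w](σ[w='p'](S)) ∪ π[w](ρ[w/y](T))) → 3

|E| = 3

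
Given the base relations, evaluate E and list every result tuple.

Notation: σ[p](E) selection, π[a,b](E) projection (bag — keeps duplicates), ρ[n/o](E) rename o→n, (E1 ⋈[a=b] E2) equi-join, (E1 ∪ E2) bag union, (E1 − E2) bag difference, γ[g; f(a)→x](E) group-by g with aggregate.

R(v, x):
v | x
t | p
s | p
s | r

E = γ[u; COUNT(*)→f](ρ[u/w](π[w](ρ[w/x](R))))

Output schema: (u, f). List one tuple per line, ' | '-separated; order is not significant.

Per-node cardinality:
  R → 3
  ρ[w/x](R) → 3
  π[w](ρ[w/x](R)) → 3
  ρ[u/w](π[w](ρ[w/x](R))) → 3
  γ[u; COUNT(*)→f](ρ[u/w](π[w](ρ[w/x](R)))) → 2

== RESULT ==
u | f
p | 2
r | 1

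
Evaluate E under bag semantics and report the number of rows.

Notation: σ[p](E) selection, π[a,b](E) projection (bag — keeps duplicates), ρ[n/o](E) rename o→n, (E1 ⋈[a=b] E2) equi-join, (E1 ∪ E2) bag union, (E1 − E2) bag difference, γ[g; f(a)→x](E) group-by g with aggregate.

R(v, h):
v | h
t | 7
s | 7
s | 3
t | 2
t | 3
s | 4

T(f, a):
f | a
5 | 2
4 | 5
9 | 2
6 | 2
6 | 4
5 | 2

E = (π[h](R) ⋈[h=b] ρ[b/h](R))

Subexpression sizes:
  R → 6
  π[h](R) → 6
  R → 6
  ρ[b/h](R) → 6
  (π[h](R) ⋈[h=b] ρ[b/h](R)) → 10

|E| = 10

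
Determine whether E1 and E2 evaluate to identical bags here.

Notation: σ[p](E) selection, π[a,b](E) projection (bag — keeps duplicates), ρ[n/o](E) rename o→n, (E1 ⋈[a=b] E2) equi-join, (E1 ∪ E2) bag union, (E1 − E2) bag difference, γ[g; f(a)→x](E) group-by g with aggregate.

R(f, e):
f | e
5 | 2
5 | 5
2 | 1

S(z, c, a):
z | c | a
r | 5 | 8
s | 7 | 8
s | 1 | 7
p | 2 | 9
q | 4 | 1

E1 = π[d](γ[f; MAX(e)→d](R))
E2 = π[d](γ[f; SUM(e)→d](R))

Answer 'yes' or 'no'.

E1 row counts bottom-up:
  R → 3
  γ[f; MAX(e)→d](R) → 2
  π[d](γ[f; MAX(e)→d](R)) → 2
E2 row counts bottom-up:
  R → 3
  γ[f; SUM(e)→d](R) → 2
  π[d](γ[f; SUM(e)→d](R)) → 2

E1 result:
d
1
5
E2 result:
d
1
7
Witness: (7,) appears 0× in E1 but 1× in E2.

no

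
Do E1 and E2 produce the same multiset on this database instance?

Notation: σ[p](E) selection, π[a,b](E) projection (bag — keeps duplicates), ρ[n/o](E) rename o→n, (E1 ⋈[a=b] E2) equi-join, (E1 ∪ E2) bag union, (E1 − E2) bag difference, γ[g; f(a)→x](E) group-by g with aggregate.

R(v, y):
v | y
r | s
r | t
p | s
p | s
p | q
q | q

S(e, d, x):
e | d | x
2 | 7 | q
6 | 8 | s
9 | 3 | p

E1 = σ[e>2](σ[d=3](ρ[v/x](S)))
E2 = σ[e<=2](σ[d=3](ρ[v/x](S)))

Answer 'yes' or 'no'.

E1 row counts bottom-up:
  S → 3
  ρ[v/x](S) → 3
  σ[d=3](ρ[v/x](S)) → 1
  σ[e>2](σ[d=3](ρ[v/x](S))) → 1
E2 row counts bottom-up:
  S → 3
  ρ[v/x](S) → 3
  σ[d=3](ρ[v/x](S)) → 1
  σ[e<=2](σ[d=3](ρ[v/x](S))) → 0

E1 result:
e | d | v
9 | 3 | p
E2 result:
e | d | v
(0 rows)
Witness: (9, 3, 'p') appears 1× in E1 but 0× in E2.

no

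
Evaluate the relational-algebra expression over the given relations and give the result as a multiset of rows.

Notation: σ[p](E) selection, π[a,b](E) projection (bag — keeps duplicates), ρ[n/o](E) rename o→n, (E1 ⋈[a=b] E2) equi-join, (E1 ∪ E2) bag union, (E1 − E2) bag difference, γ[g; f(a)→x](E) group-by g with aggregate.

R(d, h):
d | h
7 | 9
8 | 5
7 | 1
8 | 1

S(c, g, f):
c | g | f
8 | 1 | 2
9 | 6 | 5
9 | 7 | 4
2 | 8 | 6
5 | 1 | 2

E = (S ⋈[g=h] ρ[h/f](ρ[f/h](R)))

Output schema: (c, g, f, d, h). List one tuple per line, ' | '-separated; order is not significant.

Stepwise |·|:
  S → 5
  R → 4
  ρ[f/h](R) → 4
  ρ[h/f](ρ[f/h](R)) → 4
  (S ⋈[g=h] ρ[h/f](ρ[f/h](R))) → 4

== RESULT ==
c | g | f | d | h
5 | 1 | 2 | 7 | 1
5 | 1 | 2 | 8 | 1
8 | 1 | 2 | 7 | 1
8 | 1 | 2 | 8 | 1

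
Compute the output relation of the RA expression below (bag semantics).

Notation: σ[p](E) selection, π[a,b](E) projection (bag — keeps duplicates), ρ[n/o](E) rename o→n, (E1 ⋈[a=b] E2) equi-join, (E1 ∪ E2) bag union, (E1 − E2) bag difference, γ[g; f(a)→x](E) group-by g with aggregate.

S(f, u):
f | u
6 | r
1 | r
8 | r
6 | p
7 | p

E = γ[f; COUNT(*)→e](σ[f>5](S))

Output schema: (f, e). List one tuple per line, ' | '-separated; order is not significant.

Row counts bottom-up:
  S → 5
  σ[f>5](S) → 4
  γ[f; COUNT(*)→e](σ[f>5](S)) → 3

== RESULT ==
f | e
6 | 2
7 | 1
8 | 1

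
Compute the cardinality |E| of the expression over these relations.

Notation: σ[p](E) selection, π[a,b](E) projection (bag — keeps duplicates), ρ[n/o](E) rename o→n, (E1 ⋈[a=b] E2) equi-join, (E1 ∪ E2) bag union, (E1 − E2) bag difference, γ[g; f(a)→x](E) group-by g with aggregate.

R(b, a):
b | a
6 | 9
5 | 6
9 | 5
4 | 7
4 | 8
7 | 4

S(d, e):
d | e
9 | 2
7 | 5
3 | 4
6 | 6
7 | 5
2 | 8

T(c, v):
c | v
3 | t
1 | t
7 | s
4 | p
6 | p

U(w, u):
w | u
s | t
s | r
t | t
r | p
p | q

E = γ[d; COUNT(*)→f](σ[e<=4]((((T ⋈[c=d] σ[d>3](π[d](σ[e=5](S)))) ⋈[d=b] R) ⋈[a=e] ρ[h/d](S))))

Stepwise |·|:
  T → 5
  S → 6
  σ[e=5](S) → 2
  π[d](σ[e=5](S)) → 2
  σ[d>3](π[d](σ[e=5](S))) → 2
  (T ⋈[c=d] σ[d>3](π[d](σ[e=5](S)))) → 2
  R → 6
  ((T ⋈[c=d] σ[d>3](π[d](σ[e=5](S)))) ⋈[d=b] R) → 2
  S → 6
  ρ[h/d](S) → 6
  (((T ⋈[c=d] σ[d>3](π[d](σ[e=5](S)))) ⋈[d=b] R) ⋈[a=e] ρ[h/d](S)) → 2
  σ[e<=4]((((T ⋈[c=d] σ[d>3](π[d](σ[e=5](S)))) ⋈[d=b] R) ⋈[a=e] ρ[h/d](S))) → 2
  γ[d; COUNT(*)→f](σ[e<=4]((((T ⋈[c=d] σ[d>3](π[d](σ[e=5](S)))) ⋈[d=b] R) ⋈[a=e] ρ[h/d](S)))) → 1

|E| = 1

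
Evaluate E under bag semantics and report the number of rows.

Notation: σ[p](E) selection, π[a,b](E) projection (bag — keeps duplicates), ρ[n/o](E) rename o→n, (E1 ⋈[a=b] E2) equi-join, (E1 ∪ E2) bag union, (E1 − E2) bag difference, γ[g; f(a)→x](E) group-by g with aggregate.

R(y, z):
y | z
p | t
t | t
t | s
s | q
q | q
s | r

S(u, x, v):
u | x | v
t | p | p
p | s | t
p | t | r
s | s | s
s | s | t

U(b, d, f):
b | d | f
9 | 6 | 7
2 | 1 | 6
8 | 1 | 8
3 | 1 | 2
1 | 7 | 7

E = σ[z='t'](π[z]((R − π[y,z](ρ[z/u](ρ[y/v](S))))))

Per-node cardinality:
  R → 6
  S → 5
  ρ[y/v](S) → 5
  ρ[z/u](ρ[y/v](S)) → 5
  π[y,z](ρ[z/u](ρ[y/v](S))) → 5
  (R − π[y,z](ρ[z/u](ρ[y/v](S)))) → 4
  π[z]((R − π[y,z](ρ[z/u](ρ[y/v](S))))) → 4
  σ[z='t'](π[z]((R − π[y,z](ρ[z/u](ρ[y/v](S)))))) → 1

|E| = 1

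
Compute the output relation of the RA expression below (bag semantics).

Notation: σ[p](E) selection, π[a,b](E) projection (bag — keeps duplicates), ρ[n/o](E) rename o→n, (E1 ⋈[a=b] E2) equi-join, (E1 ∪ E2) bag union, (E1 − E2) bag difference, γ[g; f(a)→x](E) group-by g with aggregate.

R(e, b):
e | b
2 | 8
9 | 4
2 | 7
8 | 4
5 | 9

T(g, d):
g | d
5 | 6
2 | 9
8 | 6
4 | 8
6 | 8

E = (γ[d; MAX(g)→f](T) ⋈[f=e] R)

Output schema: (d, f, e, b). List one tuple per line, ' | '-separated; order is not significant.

Stepwise |·|:
  T → 5
  γ[d; MAX(g)→f](T) → 3
  R → 5
  (γ[d; MAX(g)→f](T) ⋈[f=e] R) → 3

== RESULT ==
d | f | e | b
6 | 8 | 8 | 4
9 | 2 | 2 | 7
9 | 2 | 2 | 8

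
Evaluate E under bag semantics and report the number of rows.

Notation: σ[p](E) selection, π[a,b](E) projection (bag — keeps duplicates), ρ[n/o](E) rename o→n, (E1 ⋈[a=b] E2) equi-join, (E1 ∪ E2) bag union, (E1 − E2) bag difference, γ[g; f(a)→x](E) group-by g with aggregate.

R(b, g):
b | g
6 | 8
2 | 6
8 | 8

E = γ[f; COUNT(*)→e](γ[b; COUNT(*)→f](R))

Stepwise |·|:
  R → 3
  γ[b; COUNT(*)→f](R) → 3
  γ[f; COUNT(*)→e](γ[b; COUNT(*)→f](R)) → 1

|E| = 1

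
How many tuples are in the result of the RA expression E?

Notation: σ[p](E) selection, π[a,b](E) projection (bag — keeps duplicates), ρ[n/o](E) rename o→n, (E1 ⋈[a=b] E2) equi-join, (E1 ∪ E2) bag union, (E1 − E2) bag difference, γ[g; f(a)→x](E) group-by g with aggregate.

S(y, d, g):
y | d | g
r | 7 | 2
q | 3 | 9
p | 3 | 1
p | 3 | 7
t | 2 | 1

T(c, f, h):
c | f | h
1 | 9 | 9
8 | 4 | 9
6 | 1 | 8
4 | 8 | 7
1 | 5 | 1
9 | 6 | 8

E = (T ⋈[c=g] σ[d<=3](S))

Per-node cardinality:
  T → 6
  S → 5
  σ[d<=3](S) → 4
  (T ⋈[c=g] σ[d<=3](S)) → 5

|E| = 5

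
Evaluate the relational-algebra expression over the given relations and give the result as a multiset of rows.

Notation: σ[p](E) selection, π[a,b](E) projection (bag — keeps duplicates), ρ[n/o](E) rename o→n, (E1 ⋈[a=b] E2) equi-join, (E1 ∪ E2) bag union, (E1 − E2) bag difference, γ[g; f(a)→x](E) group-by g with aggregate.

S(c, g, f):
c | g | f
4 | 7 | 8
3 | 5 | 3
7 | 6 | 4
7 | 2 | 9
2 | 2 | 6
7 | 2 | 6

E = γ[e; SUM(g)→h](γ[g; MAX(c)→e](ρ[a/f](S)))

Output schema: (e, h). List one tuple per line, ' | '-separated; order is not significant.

Subexpression sizes:
  S → 6
  ρ[a/f](S) → 6
  γ[g; MAX(c)→e](ρ[a/f](S)) → 4
  γ[e; SUM(g)→h](γ[g; MAX(c)→e](ρ[a/f](S))) → 3

== RESULT ==
e | h
3 | 5
4 | 7
7 | 8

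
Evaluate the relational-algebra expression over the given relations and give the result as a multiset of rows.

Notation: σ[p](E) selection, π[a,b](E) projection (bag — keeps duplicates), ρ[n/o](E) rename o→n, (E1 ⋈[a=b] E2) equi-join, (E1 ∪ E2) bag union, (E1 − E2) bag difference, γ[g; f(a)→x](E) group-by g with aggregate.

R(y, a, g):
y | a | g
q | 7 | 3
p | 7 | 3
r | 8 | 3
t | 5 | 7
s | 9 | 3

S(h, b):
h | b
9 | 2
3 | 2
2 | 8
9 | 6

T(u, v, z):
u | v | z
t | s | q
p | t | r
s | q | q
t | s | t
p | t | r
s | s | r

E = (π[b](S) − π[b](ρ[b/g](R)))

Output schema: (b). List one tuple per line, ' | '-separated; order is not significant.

Stepwise |·|:
  S → 4
  π[b](S) → 4
  R → 5
  ρ[b/g](R) → 5
  π[b](ρ[b/g](R)) → 5
  (π[b](S) − π[b](ρ[b/g](R))) → 4

== RESULT ==
b
2
2
6
8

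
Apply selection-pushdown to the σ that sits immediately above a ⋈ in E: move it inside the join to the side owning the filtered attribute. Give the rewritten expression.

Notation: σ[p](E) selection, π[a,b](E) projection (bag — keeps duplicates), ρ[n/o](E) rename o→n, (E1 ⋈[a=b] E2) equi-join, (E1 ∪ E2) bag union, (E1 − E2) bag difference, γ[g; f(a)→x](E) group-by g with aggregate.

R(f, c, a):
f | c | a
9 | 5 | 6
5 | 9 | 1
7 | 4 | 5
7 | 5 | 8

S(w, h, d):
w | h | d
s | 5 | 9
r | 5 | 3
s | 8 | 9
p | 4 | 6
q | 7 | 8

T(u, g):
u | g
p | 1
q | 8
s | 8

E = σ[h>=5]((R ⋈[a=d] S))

σ filters on h, owned by the right side.
E' = (R ⋈[a=d] σ[h>=5](S))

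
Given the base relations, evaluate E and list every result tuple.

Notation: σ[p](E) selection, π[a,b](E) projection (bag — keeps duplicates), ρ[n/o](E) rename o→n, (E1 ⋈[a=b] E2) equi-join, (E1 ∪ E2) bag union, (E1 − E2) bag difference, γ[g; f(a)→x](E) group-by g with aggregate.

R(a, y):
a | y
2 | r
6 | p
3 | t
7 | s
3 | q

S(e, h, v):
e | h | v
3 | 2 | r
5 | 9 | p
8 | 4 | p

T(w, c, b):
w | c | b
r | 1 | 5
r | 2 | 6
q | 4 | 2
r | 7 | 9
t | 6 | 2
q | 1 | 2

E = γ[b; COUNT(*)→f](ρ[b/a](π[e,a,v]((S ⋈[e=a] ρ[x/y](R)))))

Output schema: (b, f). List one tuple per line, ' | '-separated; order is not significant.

Subexpression sizes:
  S → 3
  R → 5
  ρ[x/y](R) → 5
  (S ⋈[e=a] ρ[x/y](R)) → 2
  π[e,a,v]((S ⋈[e=a] ρ[x/y](R))) → 2
  ρ[b/a](π[e,a,v]((S ⋈[e=a] ρ[x/y](R)))) → 2
  γ[b; COUNT(*)→f](ρ[b/a](π[e,a,v]((S ⋈[e=a] ρ[x/y](R))))) → 1

== RESULT ==
b | f
3 | 2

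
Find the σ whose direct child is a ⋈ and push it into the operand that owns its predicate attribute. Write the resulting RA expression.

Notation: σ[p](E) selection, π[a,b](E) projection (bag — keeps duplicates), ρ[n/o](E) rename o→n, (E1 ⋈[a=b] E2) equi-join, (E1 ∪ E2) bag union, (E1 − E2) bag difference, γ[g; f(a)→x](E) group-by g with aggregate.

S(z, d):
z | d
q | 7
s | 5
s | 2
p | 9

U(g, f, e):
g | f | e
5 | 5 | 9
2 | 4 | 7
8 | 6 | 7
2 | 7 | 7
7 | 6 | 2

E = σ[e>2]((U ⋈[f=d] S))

σ filters on e, owned by the left side.
E' = (σ[e>2](U) ⋈[f=d] S)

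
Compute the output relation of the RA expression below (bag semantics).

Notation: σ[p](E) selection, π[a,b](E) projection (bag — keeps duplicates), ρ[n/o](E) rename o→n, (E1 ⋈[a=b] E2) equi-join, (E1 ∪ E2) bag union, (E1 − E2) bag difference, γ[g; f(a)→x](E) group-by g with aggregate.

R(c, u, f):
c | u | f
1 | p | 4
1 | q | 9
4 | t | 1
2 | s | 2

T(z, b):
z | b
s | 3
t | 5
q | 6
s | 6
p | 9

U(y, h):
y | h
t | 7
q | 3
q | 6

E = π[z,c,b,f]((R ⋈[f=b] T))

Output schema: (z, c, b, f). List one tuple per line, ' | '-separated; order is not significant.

Row counts bottom-up:
  R → 4
  T → 5
  (R ⋈[f=b] T) → 1
  π[z,c,b,f]((R ⋈[f=b] T)) → 1

== RESULT ==
z | c | b | f
p | 1 | 9 | 9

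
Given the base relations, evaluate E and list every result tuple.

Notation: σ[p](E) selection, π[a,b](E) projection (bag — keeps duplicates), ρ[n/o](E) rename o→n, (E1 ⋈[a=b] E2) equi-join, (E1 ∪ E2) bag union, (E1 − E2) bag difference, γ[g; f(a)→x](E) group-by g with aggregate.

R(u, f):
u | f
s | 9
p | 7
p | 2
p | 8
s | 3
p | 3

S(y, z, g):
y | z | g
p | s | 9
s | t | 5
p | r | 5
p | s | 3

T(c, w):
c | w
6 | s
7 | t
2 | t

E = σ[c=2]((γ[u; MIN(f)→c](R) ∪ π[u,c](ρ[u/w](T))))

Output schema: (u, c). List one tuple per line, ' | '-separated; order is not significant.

Per-node cardinality:
  R → 6
  γ[u; MIN(f)→c](R) → 2
  T → 3
  ρ[u/w](T) → 3
  π[u,c](ρ[u/w](T)) → 3
  (γ[u; MIN(f)→c](R) ∪ π[u,c](ρ[u/w](T))) → 5
  σ[c=2]((γ[u; MIN(f)→c](R) ∪ π[u,c](ρ[u/w](T)))) → 2

== RESULT ==
u | c
p | 2
t | 2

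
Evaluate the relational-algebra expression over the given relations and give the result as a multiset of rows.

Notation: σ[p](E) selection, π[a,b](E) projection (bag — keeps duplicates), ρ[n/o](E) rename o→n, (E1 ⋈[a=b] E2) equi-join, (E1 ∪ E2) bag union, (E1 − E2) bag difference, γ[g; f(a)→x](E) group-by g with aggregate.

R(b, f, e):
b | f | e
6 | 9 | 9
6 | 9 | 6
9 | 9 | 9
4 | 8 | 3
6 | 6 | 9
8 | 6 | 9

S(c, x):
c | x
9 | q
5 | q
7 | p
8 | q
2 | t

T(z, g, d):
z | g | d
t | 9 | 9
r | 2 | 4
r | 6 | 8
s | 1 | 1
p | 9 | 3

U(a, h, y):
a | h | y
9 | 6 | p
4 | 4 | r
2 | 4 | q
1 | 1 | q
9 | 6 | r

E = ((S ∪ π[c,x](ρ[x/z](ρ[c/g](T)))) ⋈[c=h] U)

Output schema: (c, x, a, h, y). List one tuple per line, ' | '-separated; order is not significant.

Per-node cardinality:
  S → 5
  T → 5
  ρ[c/g](T) → 5
  ρ[x/z](ρ[c/g](T)) → 5
  π[c,x](ρ[x/z](ρ[c/g](T))) → 5
  (S ∪ π[c,x](ρ[x/z](ρ[c/g](T)))) → 10
  U → 5
  ((S ∪ π[c,x](ρ[x/z](ρ[c/g](T)))) ⋈[c=h] U) → 3

== RESULT ==
c | x | a | h | y
1 | s | 1 | 1 | q
6 | r | 9 | 6 | p
6 | r | 9 | 6 | r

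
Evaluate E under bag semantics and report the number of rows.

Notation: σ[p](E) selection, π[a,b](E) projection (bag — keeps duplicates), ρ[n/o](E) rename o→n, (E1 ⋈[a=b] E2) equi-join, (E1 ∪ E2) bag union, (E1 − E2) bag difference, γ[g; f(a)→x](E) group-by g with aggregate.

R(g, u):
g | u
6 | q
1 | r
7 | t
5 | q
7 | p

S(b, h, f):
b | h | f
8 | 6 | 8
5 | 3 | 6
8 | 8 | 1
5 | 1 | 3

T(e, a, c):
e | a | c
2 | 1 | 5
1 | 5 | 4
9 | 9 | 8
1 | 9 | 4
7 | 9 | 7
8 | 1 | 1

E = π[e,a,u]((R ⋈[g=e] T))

Stepwise |·|:
  R → 5
  T → 6
  (R ⋈[g=e] T) → 4
  π[e,a,u]((R ⋈[g=e] T)) → 4

|E| = 4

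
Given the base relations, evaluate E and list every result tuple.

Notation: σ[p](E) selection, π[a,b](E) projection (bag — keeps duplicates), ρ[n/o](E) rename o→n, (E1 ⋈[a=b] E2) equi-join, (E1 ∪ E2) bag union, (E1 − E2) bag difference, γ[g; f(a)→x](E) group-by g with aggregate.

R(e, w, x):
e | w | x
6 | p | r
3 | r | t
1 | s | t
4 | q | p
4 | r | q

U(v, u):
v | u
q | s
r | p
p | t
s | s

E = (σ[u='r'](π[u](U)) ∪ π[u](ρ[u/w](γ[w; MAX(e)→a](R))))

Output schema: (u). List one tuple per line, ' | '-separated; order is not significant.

Subexpression sizes:
  U → 4
  π[u](U) → 4
  σ[u='r'](π[u](U)) → 0
  R → 5
  γ[w; MAX(e)→a](R) → 4
  ρ[u/w](γ[w; MAX(e)→a](R)) → 4
  π[u](ρ[u/w](γ[w; MAX(e)→a](R))) → 4
  (σ[u='r'](π[u](U)) ∪ π[u](ρ[u/w](γ[w; MAX(e)→a](R)))) → 4

== RESULT ==
u
p
q
r
s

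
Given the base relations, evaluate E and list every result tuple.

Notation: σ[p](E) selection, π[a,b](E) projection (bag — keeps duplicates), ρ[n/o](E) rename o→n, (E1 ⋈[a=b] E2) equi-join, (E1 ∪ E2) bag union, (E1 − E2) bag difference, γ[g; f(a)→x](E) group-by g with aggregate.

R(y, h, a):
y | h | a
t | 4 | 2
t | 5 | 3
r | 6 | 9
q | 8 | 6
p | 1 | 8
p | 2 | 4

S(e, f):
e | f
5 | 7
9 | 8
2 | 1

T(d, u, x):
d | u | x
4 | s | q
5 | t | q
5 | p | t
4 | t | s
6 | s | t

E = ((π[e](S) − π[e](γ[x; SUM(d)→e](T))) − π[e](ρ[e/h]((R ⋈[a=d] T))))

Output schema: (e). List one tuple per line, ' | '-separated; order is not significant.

Per-node cardinality:
  S → 3
  π[e](S) → 3
  T → 5
  γ[x; SUM(d)→e](T) → 3
  π[e](γ[x; SUM(d)→e](T)) → 3
  (π[e](S) − π[e](γ[x; SUM(d)→e](T))) → 2
  R → 6
  T → 5
  (R ⋈[a=d] T) → 3
  ρ[e/h]((R ⋈[a=d] T)) → 3
  π[e](ρ[e/h]((R ⋈[a=d] T))) → 3
  ((π[e](S) − π[e](γ[x; SUM(d)→e](T))) − π[e](ρ[e/h]((R ⋈[a=d] T)))) → 1

== RESULT ==
e
5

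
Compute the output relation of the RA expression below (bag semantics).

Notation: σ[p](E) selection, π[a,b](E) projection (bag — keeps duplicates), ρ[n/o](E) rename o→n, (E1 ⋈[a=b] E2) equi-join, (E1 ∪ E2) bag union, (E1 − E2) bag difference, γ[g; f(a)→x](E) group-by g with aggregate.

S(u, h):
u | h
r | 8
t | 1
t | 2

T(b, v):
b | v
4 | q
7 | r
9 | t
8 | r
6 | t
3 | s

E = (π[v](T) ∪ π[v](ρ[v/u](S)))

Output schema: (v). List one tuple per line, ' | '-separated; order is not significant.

Subexpression sizes:
  T → 6
  π[v](T) → 6
  S → 3
  ρ[v/u](S) → 3
  π[v](ρ[v/u](S)) → 3
  (π[v](T) ∪ π[v](ρ[v/u](S))) → 9

== RESULT ==
v
q
r
r
r
s
t
t
t
t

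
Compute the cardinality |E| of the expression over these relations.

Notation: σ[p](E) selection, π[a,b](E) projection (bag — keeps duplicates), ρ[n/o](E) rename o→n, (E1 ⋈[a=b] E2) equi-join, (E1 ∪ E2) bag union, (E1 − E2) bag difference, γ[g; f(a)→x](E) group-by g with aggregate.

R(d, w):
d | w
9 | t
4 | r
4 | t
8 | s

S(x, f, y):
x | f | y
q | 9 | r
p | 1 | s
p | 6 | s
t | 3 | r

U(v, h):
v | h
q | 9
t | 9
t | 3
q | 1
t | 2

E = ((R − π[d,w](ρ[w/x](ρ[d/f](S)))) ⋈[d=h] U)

Subexpression sizes:
  R → 4
  S → 4
  ρ[d/f](S) → 4
  ρ[w/x](ρ[d/f](S)) → 4
  π[d,w](ρ[w/x](ρ[d/f](S))) → 4
  (R − π[d,w](ρ[w/x](ρ[d/f](S)))) → 4
  U → 5
  ((R − π[d,w](ρ[w/x](ρ[d/f](S)))) ⋈[d=h] U) → 2

|E| = 2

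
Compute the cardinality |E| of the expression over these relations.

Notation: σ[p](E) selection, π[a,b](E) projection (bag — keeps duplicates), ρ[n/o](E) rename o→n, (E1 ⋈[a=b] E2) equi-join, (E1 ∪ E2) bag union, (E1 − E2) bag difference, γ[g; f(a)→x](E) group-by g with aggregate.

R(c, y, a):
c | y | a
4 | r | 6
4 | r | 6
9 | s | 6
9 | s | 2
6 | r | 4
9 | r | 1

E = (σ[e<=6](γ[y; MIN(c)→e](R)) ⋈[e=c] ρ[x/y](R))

Subexpression sizes:
  R → 6
  γ[y; MIN(c)→e](R) → 2
  σ[e<=6](γ[y; MIN(c)→e](R)) → 1
  R → 6
  ρ[x/y](R) → 6
  (σ[e<=6](γ[y; MIN(c)→e](R)) ⋈[e=c] ρ[x/y](R)) → 2

|E| = 2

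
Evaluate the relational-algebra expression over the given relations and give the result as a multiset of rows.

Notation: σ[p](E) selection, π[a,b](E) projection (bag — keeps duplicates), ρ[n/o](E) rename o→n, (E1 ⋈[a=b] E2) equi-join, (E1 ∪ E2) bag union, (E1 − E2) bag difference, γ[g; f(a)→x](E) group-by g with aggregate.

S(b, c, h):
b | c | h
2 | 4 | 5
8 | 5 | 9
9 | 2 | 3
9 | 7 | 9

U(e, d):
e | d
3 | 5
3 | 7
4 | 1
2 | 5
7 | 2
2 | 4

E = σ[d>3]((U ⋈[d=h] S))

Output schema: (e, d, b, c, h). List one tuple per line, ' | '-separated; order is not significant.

Subexpression sizes:
  U → 6
  S → 4
  (U ⋈[d=h] S) → 2
  σ[d>3]((U ⋈[d=h] S)) → 2

== RESULT ==
e | d | b | c | h
2 | 5 | 2 | 4 | 5
3 | 5 | 2 | 4 | 5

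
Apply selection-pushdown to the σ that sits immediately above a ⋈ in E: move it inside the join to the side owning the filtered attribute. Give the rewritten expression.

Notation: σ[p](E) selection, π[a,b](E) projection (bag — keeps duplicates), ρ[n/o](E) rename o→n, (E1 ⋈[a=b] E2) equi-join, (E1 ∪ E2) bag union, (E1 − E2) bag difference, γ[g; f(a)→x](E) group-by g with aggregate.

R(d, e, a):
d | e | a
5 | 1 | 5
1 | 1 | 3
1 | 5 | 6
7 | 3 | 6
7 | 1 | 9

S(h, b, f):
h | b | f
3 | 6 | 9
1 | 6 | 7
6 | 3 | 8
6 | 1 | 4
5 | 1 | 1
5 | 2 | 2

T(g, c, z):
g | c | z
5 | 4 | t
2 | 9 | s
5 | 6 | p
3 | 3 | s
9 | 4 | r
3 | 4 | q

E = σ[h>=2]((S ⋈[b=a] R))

σ filters on h, owned by the left side.
E' = (σ[h>=2](S) ⋈[b=a] R)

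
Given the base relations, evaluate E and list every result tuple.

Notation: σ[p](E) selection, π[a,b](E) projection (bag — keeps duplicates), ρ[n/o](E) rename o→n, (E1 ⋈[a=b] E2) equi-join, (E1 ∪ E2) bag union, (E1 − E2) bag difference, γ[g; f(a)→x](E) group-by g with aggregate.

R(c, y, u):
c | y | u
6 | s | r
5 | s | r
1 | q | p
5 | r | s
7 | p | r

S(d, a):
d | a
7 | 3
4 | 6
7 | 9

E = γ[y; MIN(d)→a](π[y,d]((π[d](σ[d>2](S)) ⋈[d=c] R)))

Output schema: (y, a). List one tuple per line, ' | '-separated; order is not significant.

Subexpression sizes:
  S → 3
  σ[d>2](S) → 3
  π[d](σ[d>2](S)) → 3
  R → 5
  (π[d](σ[d>2](S)) ⋈[d=c] R) → 2
  π[y,d]((π[d](σ[d>2](S)) ⋈[d=c] R)) → 2
  γ[y; MIN(d)→a](π[y,d]((π[d](σ[d>2](S)) ⋈[d=c] R))) → 1

== RESULT ==
y | a
p | 7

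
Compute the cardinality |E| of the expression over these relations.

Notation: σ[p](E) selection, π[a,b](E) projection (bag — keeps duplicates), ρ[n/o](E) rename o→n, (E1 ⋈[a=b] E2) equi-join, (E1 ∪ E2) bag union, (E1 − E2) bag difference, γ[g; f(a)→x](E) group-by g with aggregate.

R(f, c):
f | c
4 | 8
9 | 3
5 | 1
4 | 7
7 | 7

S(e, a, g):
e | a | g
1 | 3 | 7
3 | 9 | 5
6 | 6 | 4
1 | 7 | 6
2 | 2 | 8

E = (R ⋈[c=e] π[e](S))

Stepwise |·|:
  R → 5
  S → 5
  π[e](S) → 5
  (R ⋈[c=e] π[e](S)) → 3

|E| = 3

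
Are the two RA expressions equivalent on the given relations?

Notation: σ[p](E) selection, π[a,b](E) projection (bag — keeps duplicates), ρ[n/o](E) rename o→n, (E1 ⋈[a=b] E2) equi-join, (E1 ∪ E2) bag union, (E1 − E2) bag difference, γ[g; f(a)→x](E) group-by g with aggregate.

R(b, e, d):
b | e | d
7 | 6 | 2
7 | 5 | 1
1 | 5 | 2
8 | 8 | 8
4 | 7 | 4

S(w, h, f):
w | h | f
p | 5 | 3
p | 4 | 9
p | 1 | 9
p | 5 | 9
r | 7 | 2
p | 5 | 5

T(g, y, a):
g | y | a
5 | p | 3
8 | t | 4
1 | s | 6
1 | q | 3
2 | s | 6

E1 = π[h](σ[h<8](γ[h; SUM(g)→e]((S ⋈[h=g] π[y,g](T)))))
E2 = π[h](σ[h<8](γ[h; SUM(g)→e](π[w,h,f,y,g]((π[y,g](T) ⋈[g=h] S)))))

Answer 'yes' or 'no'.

E1 stepwise |·|:
  S → 6
  T → 5
  π[y,g](T) → 5
  (S ⋈[h=g] π[y,g](T)) → 5
  γ[h; SUM(g)→e]((S ⋈[h=g] π[y,g](T))) → 2
  σ[h<8](γ[h; SUM(g)→e]((S ⋈[h=g] π[y,g](T)))) → 2
  π[h](σ[h<8](γ[h; SUM(g)→e]((S ⋈[h=g] π[y,g](T))))) → 2
E2 stepwise |·|:
  T → 5
  π[y,g](T) → 5
  S → 6
  (π[y,g](T) ⋈[g=h] S) → 5
  π[w,h,f,y,g]((π[y,g](T) ⋈[g=h] S)) → 5
  γ[h; SUM(g)→e](π[w,h,f,y,g]((π[y,g](T) ⋈[g=h] S))) → 2
  σ[h<8](γ[h; SUM(g)→e](π[w,h,f,y,g]((π[y,g](T) ⋈[g=h] S)))) → 2
  π[h](σ[h<8](γ[h; SUM(g)→e](π[w,h,f,y,g]((π[y,g](T) ⋈[g=h] S))))) → 2

E1 and E2 produce the same multiset:
h
1
5

yes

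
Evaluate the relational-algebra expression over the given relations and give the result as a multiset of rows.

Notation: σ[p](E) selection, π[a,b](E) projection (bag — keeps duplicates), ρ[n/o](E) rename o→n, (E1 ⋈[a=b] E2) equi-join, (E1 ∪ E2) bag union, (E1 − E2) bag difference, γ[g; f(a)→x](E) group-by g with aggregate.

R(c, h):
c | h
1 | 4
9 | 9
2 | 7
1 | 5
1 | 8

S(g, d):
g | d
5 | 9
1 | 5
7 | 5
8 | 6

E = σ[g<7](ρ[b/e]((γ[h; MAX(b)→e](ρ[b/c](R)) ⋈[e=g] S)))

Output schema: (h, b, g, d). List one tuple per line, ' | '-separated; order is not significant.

Per-node cardinality:
  R → 5
  ρ[b/c](R) → 5
  γ[h; MAX(b)→e](ρ[b/c](R)) → 5
  S → 4
  (γ[h; MAX(b)→e](ρ[b/c](R)) ⋈[e=g] S) → 3
  ρ[b/e]((γ[h; MAX(b)→e](ρ[b/c](R)) ⋈[e=g] S)) → 3
  σ[g<7](ρ[b/e]((γ[h; MAX(b)→e](ρ[b/c](R)) ⋈[e=g] S))) → 3

== RESULT ==
h | b | g | d
4 | 1 | 1 | 5
5 | 1 | 1 | 5
8 | 1 | 1 | 5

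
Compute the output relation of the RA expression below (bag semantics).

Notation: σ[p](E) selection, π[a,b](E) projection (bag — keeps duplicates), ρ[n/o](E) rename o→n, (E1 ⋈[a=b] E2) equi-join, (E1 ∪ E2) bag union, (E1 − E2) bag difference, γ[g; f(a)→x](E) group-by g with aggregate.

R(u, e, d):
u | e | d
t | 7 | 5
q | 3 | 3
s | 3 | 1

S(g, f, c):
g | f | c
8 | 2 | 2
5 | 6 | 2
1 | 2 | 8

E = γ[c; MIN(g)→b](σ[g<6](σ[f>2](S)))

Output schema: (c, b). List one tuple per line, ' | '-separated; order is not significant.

Per-node cardinality:
  S → 3
  σ[f>2](S) → 1
  σ[g<6](σ[f>2](S)) → 1
  γ[c; MIN(g)→b](σ[g<6](σ[f>2](S))) → 1

== RESULT ==
c | b
2 | 5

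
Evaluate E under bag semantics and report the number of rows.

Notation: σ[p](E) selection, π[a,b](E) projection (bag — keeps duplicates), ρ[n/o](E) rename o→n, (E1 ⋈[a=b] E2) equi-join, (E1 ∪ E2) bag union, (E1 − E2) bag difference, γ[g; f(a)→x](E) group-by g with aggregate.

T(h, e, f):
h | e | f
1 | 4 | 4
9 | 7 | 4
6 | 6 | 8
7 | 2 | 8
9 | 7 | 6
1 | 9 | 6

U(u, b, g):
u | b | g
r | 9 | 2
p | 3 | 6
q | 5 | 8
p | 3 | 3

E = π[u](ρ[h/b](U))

Stepwise |·|:
  U → 4
  ρ[h/b](U) → 4
  π[u](ρ[h/b](U)) → 4

|E| = 4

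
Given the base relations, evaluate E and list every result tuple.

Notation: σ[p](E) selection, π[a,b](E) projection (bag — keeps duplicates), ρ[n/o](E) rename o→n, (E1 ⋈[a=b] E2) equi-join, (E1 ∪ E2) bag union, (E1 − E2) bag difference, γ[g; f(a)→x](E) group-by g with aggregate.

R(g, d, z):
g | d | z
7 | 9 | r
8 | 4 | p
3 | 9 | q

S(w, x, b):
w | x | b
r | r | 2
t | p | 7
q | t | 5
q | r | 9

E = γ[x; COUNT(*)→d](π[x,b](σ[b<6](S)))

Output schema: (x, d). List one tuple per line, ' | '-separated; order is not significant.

Per-node cardinality:
  S → 4
  σ[b<6](S) → 2
  π[x,b](σ[b<6](S)) → 2
  γ[x; COUNT(*)→d](π[x,b](σ[b<6](S))) → 2

== RESULT ==
x | d
r | 1
t | 1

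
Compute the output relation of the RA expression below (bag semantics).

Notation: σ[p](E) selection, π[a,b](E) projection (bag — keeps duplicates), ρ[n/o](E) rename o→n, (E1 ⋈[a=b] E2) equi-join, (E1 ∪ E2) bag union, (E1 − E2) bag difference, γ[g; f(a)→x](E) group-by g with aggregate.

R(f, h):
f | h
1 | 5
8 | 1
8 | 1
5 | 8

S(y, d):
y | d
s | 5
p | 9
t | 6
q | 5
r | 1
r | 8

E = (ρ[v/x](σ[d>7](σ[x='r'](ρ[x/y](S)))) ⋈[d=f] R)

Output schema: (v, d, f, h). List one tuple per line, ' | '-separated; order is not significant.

Subexpression sizes:
  S → 6
  ρ[x/y](S) → 6
  σ[x='r'](ρ[x/y](S)) → 2
  σ[d>7](σ[x='r'](ρ[x/y](S))) → 1
  ρ[v/x](σ[d>7](σ[x='r'](ρ[x/y](S)))) → 1
  R → 4
  (ρ[v/x](σ[d>7](σ[x='r'](ρ[x/y](S)))) ⋈[d=f] R) → 2

== RESULT ==
v | d | f | h
r | 8 | 8 | 1
r | 8 | 8 | 1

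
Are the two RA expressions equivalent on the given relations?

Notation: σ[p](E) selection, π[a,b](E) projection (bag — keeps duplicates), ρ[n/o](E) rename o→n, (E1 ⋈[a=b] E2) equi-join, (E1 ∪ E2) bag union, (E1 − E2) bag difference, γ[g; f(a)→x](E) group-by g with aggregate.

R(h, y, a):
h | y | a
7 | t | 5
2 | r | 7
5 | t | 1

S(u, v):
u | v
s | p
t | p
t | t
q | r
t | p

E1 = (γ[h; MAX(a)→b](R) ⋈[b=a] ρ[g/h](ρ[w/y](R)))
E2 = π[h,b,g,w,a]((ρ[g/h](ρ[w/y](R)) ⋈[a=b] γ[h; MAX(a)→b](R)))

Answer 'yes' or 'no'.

E1 stepwise |·|:
  R → 3
  γ[h; MAX(a)→b](R) → 3
  R → 3
  ρ[w/y](R) → 3
  ρ[g/h](ρ[w/y](R)) → 3
  (γ[h; MAX(a)→b](R) ⋈[b=a] ρ[g/h](ρ[w/y](R))) → 3
E2 stepwise |·|:
  R → 3
  ρ[w/y](R) → 3
  ρ[g/h](ρ[w/y](R)) → 3
  R → 3
  γ[h; MAX(a)→b](R) → 3
  (ρ[g/h](ρ[w/y](R)) ⋈[a=b] γ[h; MAX(a)→b](R)) → 3
  π[h,b,g,w,a]((ρ[g/h](ρ[w/y](R)) ⋈[a=b] γ[h; MAX(a)→b](R))) → 3

E1 and E2 produce the same multiset:
h | b | g | w | a
2 | 7 | 2 | r | 7
5 | 1 | 5 | t | 1
7 | 5 | 7 | t | 5

yes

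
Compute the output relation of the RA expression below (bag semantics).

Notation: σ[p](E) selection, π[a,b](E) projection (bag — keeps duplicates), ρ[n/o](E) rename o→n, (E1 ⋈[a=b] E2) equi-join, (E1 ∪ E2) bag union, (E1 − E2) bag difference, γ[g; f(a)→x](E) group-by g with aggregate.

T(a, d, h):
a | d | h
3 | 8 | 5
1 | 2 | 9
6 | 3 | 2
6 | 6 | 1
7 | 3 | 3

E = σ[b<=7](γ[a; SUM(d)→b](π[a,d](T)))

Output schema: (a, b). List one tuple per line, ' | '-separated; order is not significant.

Subexpression sizes:
  T → 5
  π[a,d](T) → 5
  γ[a; SUM(d)→b](π[a,d](T)) → 4
  σ[b<=7](γ[a; SUM(d)→b](π[a,d](T))) → 2

== RESULT ==
a | b
1 | 2
7 | 3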